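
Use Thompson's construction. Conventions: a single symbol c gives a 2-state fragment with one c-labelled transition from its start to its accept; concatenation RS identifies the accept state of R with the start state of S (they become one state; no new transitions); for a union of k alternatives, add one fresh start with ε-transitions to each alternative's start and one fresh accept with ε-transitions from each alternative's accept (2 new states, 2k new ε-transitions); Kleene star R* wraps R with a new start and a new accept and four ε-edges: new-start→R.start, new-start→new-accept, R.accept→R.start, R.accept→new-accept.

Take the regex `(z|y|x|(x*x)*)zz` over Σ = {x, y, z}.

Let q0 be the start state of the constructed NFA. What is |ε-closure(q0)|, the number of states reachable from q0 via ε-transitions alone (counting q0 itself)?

Compute the ε-closure size of each fragment's start state recursively; a symbol fragment's start has no outgoing ε-edge, so its closure is just itself (size 1).
  x* — new start has ε-edges to the inner start and to the new accept, so C = 2 + 1 = 3
  x*x — C = 3 + (1−1) = 3 (closure spills across the concat boundary because the left factor accepts ε)
  (x*x)* — new start has ε-edges to the inner start and to the new accept, so C = 2 + 3 = 5
  z|y|x|(x*x)* — C = 1 (new start) + (1 + 1 + 1 + 5) + 1 (new accept, since some branch ε-reaches its own accept) = 10
  (z|y|x|(x*x)*)zz — C = 10 + (1−1) = 10 (closure spills across the concat boundary because the left factor accepts ε)

10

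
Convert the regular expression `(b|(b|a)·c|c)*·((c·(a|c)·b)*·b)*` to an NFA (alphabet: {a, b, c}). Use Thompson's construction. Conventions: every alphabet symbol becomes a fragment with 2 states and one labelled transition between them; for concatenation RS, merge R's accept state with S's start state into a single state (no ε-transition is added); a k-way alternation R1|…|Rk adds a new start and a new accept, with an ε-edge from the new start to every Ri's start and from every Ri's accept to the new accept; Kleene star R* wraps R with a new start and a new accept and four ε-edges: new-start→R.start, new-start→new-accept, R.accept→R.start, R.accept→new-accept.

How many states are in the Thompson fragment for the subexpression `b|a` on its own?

6

Fragment for `b|a`:
Each of the 2 symbol leaves contributes a 2-state fragment.
  b|a : 6 states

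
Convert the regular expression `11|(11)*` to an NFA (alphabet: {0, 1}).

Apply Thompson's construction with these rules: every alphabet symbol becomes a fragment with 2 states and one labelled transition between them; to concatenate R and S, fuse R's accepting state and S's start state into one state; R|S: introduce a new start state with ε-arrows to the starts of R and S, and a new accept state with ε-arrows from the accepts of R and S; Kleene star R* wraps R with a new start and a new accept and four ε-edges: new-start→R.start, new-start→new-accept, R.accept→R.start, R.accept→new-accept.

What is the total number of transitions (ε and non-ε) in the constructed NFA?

Recursing over subexpressions:
Each of the 4 symbol leaves contributes 1 transition (1 symbol, 0 ε).
  11 = 2 transitions (2 symbol, 0 ε)
  11 = 2 transitions (2 symbol, 0 ε)
  (11)* = 6 transitions (2 symbol, 4 ε)
  11|(11)* = 12 transitions (4 symbol, 8 ε)

12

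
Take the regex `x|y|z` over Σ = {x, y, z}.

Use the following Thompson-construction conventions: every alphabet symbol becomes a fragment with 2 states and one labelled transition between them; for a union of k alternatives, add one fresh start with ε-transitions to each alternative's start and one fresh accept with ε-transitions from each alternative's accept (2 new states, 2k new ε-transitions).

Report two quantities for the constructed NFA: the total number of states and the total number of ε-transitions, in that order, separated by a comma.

8, 6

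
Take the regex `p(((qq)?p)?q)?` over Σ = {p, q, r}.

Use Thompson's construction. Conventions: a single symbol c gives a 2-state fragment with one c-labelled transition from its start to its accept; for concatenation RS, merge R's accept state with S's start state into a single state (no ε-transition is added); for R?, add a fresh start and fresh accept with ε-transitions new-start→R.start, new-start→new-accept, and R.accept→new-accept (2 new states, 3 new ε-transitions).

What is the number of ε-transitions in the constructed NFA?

9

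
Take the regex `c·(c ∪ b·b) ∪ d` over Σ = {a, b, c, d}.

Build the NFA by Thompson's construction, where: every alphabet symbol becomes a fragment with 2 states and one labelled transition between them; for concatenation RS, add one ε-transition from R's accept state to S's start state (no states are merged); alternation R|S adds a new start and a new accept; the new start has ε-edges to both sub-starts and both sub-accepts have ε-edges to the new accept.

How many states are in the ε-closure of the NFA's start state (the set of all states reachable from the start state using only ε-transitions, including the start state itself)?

3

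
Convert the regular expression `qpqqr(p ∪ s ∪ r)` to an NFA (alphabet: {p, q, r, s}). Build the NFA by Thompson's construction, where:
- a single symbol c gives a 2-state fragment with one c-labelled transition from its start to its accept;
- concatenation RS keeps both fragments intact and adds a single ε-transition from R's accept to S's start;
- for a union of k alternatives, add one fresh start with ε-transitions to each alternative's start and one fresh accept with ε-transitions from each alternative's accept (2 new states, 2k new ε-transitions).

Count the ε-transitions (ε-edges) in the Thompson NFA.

Building bottom-up:
Each of the 8 symbol leaves contributes 0 ε-transitions.
  p ∪ s ∪ r — 6 ε-transitions
  qpqqr(p ∪ s ∪ r) — 11 ε-transitions

11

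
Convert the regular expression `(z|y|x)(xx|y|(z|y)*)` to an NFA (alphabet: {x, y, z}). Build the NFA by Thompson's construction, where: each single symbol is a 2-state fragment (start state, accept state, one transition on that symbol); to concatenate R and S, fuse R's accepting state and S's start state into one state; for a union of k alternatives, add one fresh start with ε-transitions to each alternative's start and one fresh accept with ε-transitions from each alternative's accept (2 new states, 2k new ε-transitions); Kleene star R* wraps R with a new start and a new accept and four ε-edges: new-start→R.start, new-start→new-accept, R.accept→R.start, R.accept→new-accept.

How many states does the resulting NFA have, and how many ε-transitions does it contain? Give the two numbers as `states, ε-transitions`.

22, 20

Recursing over subexpressions:
Each of the 8 symbol leaves contributes 2 states and 0 ε-transitions.
  z|y|x = 8 states, 6 ε-transitions
  xx = 3 states, 0 ε-transitions
  z|y = 6 states, 4 ε-transitions
  (z|y)* = 8 states, 8 ε-transitions
  xx|y|(z|y)* = 15 states, 14 ε-transitions
  (z|y|x)(xx|y|(z|y)*) = 22 states, 20 ε-transitions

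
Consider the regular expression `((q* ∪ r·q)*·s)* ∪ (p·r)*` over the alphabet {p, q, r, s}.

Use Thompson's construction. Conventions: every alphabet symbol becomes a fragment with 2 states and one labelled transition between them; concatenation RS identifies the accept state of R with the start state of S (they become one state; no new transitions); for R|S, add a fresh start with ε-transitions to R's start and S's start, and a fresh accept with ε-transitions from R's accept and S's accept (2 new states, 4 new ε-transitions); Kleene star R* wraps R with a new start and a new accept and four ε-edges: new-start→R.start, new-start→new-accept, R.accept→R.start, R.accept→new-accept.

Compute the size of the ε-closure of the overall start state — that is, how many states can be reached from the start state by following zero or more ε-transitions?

15

Work bottom-up. For each fragment F, track |ε-closure(F.start)| and whether F's accept lies in that closure (i.e. whether F accepts ε). A single-symbol fragment has closure size 1 and does not accept ε.
  q* → |ε-closure| = 1 (new start) + 1 (body) + 1 (new accept) = 3
  r·q → |ε-closure| equals the left operand's closure size = 1 (its accept is not ε-reachable, so the closure stops there)
  q* ∪ r·q → new start ε-reaches every alternative's start; at least one alternative accepts ε, so the union's new accept is reached too: |ε-closure| = 1 + 3 + 1 + 1 = 6
  (q* ∪ r·q)* → the star's fresh start ε-reaches both the body's start and the fresh accept: |ε-closure| = 2 + 6 = 8
  (q* ∪ r·q)*·s → |ε-closure| = 8 + (1−1) = 8 (closure spills across the concat boundary because the left factor accepts ε)
  ((q* ∪ r·q)*·s)* → the star's fresh start ε-reaches both the body's start and the fresh accept: |ε-closure| = 2 + 8 = 10
  p·r → same as the first factor's closure: |ε-closure| = 1
  (p·r)* → |ε-closure| = 1 (new start) + 1 (body) + 1 (new accept) = 3
  ((q* ∪ r·q)*·s)* ∪ (p·r)* → |ε-closure| = 1 (new start) + (10 + 3) + 1 (new accept, since some branch ε-reaches its own accept) = 15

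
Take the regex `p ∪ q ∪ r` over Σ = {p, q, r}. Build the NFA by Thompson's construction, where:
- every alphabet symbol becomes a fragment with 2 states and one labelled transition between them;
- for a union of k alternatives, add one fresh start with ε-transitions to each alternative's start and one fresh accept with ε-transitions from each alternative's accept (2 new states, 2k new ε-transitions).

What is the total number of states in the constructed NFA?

Recursing over subexpressions:
Each of the 3 symbol leaves contributes a 2-state fragment.
  p ∪ q ∪ r : 8 states

8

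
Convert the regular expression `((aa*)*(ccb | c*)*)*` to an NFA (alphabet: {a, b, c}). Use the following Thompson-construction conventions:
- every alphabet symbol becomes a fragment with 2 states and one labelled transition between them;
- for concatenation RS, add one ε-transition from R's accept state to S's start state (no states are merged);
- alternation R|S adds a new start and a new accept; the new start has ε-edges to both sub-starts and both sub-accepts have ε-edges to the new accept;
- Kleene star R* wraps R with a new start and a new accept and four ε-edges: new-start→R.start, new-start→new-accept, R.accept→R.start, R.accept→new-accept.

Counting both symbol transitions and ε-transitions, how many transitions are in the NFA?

34

Building bottom-up:
Each of the 6 symbol leaves contributes 1 transition (1 symbol, 0 ε).
  a* — 5 transitions (1 symbol, 4 ε)
  aa* — 7 transitions (2 symbol, 5 ε)
  (aa*)* — 11 transitions (2 symbol, 9 ε)
  ccb — 5 transitions (3 symbol, 2 ε)
  c* — 5 transitions (1 symbol, 4 ε)
  ccb | c* — 14 transitions (4 symbol, 10 ε)
  (ccb | c*)* — 18 transitions (4 symbol, 14 ε)
  (aa*)*(ccb | c*)* — 30 transitions (6 symbol, 24 ε)
  ((aa*)*(ccb | c*)*)* — 34 transitions (6 symbol, 28 ε)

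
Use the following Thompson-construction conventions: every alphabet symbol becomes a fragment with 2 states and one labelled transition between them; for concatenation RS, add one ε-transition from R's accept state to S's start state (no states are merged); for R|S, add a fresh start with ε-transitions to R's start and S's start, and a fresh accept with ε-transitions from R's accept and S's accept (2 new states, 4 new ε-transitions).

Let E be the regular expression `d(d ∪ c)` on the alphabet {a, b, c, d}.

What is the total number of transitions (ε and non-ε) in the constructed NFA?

8

Bottom-up over the parse tree:
Each of the 3 symbol leaves contributes 1 transition (1 symbol, 0 ε).
  d ∪ c : 6 transitions (2 symbol, 4 ε)
  d(d ∪ c) : 8 transitions (3 symbol, 5 ε)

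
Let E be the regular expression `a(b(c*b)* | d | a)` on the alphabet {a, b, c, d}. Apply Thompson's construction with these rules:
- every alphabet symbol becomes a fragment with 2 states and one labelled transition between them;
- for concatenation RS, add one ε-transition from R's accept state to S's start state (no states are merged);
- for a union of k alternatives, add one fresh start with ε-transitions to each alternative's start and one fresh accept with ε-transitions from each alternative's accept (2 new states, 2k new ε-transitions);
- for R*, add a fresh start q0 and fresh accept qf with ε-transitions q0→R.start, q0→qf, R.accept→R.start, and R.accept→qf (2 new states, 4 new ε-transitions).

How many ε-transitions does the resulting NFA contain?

Building bottom-up:
Each of the 6 symbol leaves contributes 0 ε-transitions.
  c* → 4 ε-transitions
  c*b → 5 ε-transitions
  (c*b)* → 9 ε-transitions
  b(c*b)* → 10 ε-transitions
  b(c*b)* | d | a → 16 ε-transitions
  a(b(c*b)* | d | a) → 17 ε-transitions

17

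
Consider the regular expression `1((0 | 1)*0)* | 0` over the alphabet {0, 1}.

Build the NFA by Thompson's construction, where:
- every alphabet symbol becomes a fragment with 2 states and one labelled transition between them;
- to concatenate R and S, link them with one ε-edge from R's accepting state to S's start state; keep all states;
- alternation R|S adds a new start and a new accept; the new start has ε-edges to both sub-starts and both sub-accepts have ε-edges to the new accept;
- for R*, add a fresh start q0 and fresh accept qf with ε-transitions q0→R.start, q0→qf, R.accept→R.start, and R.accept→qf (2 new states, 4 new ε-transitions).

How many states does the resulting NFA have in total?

Per subexpression:
Each of the 5 symbol leaves contributes a 2-state fragment.
  0 | 1 → 6 states
  (0 | 1)* → 8 states
  (0 | 1)*0 → 10 states
  ((0 | 1)*0)* → 12 states
  1((0 | 1)*0)* → 14 states
  1((0 | 1)*0)* | 0 → 18 states

18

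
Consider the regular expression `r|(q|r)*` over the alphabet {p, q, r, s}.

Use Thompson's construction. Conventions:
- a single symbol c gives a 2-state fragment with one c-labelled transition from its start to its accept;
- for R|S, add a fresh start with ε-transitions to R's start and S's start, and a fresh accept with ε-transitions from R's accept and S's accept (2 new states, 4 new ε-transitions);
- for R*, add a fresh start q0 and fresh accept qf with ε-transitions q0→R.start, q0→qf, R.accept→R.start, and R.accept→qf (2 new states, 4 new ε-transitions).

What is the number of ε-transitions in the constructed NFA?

12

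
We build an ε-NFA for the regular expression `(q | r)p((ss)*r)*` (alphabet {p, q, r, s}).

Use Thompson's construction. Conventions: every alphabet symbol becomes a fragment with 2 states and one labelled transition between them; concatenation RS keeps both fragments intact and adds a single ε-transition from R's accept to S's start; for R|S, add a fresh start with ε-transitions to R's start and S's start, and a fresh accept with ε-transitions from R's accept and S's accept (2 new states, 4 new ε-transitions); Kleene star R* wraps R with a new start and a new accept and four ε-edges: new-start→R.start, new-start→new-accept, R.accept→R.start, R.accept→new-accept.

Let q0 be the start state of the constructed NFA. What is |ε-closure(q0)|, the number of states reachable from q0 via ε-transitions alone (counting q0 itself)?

3

Compute the ε-closure size of each fragment's start state recursively; a symbol fragment's start has no outgoing ε-edge, so its closure is just itself (size 1).
  q | r : C = 1 + 1 + 1 = 3 (the new accept is not ε-reachable since no branch accepts ε)
  ss : same as the first factor's closure: C = 1
  (ss)* : the star's fresh start ε-reaches both the body's start and the fresh accept: C = 2 + 1 = 3
  (ss)*r : C = 3 + 1 = 4 (closure spills across the concat boundary because the left factor accepts ε)
  ((ss)*r)* : new start has ε-edges to the inner start and to the new accept, so C = 2 + 4 = 6
  (q | r)p((ss)*r)* : same as the first factor's closure: C = 3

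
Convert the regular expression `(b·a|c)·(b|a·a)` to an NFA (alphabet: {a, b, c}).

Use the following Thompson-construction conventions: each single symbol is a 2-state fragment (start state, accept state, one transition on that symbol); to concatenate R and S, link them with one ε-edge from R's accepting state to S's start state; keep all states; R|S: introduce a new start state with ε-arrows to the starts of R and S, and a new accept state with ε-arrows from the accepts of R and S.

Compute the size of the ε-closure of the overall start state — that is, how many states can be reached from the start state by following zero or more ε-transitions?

Let C(F) = |ε-closure(F.start)| within fragment F, and note whether F accepts ε. Symbol fragments have C = 1 and do not accept ε. Then:
  b·a : |ε-closure| equals the left operand's closure size = 1 (its accept is not ε-reachable, so the closure stops there)
  b·a|c : new start ε-reaches every alternative's start; none of them accept ε, so the new accept is not reached: |ε-closure| = 1 + 1 + 1 = 3
  a·a : |ε-closure| equals the left operand's closure size = 1 (its accept is not ε-reachable, so the closure stops there)
  b|a·a : |ε-closure| = 1 + 1 + 1 = 3 (the new accept is not ε-reachable since no branch accepts ε)
  (b·a|c)·(b|a·a) : |ε-closure| equals the left operand's closure size = 3 (its accept is not ε-reachable, so the closure stops there)

3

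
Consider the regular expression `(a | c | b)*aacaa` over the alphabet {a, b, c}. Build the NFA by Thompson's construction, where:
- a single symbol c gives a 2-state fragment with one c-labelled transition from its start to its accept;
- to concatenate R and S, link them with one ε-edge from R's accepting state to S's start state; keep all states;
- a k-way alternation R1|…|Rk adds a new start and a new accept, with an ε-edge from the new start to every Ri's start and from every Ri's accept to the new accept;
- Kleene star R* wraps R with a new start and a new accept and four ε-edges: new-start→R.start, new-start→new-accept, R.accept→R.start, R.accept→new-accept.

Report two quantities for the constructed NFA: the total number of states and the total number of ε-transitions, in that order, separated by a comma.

Building bottom-up:
Each of the 8 symbol leaves contributes 2 states and 0 ε-transitions.
  a | c | b → 8 states, 6 ε-transitions
  (a | c | b)* → 10 states, 10 ε-transitions
  (a | c | b)*aacaa → 20 states, 15 ε-transitions

20, 15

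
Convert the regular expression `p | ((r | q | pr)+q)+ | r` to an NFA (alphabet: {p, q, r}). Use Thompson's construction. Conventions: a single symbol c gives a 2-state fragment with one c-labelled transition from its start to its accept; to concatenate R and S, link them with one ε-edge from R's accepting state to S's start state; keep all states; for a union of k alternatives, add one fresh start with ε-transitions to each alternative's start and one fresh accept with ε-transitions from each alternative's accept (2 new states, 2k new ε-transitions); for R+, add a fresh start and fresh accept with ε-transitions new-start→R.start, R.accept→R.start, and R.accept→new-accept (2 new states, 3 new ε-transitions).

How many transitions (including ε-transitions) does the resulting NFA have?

By structural recursion:
Each of the 7 symbol leaves contributes 1 transition (1 symbol, 0 ε).
  pr — 3 transitions (2 symbol, 1 ε)
  r | q | pr — 11 transitions (4 symbol, 7 ε)
  (r | q | pr)+ — 14 transitions (4 symbol, 10 ε)
  (r | q | pr)+q — 16 transitions (5 symbol, 11 ε)
  ((r | q | pr)+q)+ — 19 transitions (5 symbol, 14 ε)
  p | ((r | q | pr)+q)+ | r — 27 transitions (7 symbol, 20 ε)

27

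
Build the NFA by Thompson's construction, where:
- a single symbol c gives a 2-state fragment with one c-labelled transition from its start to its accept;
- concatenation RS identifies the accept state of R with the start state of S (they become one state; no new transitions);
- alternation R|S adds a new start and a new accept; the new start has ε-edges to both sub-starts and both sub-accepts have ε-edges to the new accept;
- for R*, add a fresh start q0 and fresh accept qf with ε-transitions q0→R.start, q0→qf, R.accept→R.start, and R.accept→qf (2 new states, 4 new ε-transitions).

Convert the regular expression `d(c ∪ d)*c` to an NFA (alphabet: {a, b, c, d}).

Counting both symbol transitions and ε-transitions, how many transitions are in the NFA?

12

Recursing over subexpressions:
Each of the 4 symbol leaves contributes 1 transition (1 symbol, 0 ε).
  c ∪ d : 6 transitions (2 symbol, 4 ε)
  (c ∪ d)* : 10 transitions (2 symbol, 8 ε)
  d(c ∪ d)*c : 12 transitions (4 symbol, 8 ε)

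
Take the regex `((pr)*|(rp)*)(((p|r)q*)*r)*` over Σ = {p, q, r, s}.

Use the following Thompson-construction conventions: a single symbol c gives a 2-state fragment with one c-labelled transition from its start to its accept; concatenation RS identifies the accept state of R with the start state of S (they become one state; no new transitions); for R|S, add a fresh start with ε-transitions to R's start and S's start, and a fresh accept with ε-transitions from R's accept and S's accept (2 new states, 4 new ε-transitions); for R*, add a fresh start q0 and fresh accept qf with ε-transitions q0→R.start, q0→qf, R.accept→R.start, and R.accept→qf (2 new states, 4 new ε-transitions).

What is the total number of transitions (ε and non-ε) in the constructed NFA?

Per subexpression:
Each of the 8 symbol leaves contributes 1 transition (1 symbol, 0 ε).
  pr — 2 transitions (2 symbol, 0 ε)
  (pr)* — 6 transitions (2 symbol, 4 ε)
  rp — 2 transitions (2 symbol, 0 ε)
  (rp)* — 6 transitions (2 symbol, 4 ε)
  (pr)*|(rp)* — 16 transitions (4 symbol, 12 ε)
  p|r — 6 transitions (2 symbol, 4 ε)
  q* — 5 transitions (1 symbol, 4 ε)
  (p|r)q* — 11 transitions (3 symbol, 8 ε)
  ((p|r)q*)* — 15 transitions (3 symbol, 12 ε)
  ((p|r)q*)*r — 16 transitions (4 symbol, 12 ε)
  (((p|r)q*)*r)* — 20 transitions (4 symbol, 16 ε)
  ((pr)*|(rp)*)(((p|r)q*)*r)* — 36 transitions (8 symbol, 28 ε)

36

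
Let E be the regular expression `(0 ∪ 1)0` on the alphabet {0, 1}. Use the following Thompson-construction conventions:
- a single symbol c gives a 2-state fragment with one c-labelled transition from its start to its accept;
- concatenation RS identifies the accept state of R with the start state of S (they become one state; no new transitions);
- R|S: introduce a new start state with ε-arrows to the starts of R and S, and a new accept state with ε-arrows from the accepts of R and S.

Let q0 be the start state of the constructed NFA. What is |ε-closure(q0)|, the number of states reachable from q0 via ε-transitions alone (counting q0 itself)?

Work bottom-up. For each fragment F, track |ε-closure(F.start)| and whether F's accept lies in that closure (i.e. whether F accepts ε). A single-symbol fragment has closure size 1 and does not accept ε.
  0 ∪ 1 → |closure| = 1 + 1 + 1 = 3 (the new accept is not ε-reachable since no branch accepts ε)
  (0 ∪ 1)0 → |closure| equals the left operand's closure size = 3 (its accept is not ε-reachable, so the closure stops there)

3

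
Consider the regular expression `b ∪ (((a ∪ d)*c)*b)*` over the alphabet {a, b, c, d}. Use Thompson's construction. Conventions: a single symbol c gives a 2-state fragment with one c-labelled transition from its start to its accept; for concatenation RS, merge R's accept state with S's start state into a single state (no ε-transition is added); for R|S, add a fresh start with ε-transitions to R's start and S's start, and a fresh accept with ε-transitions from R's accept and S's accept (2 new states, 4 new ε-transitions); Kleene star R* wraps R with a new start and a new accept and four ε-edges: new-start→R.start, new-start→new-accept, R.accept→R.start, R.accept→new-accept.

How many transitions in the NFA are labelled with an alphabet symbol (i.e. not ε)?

5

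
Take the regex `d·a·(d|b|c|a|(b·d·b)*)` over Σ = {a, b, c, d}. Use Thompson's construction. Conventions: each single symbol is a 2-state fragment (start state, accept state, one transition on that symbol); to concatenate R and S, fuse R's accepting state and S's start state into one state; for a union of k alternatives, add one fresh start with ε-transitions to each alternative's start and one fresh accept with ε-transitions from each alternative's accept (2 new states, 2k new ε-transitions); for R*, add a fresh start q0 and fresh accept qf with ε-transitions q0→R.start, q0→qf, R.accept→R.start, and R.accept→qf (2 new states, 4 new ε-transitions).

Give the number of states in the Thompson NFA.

18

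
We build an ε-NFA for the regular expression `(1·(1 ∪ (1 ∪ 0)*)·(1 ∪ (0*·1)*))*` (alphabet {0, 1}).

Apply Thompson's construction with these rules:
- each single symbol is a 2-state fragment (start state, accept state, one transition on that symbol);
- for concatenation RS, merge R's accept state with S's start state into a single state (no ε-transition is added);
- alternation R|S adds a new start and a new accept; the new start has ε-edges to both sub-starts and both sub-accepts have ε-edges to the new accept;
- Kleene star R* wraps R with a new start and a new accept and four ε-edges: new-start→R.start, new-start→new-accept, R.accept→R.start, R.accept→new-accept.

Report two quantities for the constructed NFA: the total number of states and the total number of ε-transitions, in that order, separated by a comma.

Building bottom-up:
Each of the 7 symbol leaves contributes 2 states and 0 ε-transitions.
  1 ∪ 0 : 6 states, 4 ε-transitions
  (1 ∪ 0)* : 8 states, 8 ε-transitions
  1 ∪ (1 ∪ 0)* : 12 states, 12 ε-transitions
  0* : 4 states, 4 ε-transitions
  0*·1 : 5 states, 4 ε-transitions
  (0*·1)* : 7 states, 8 ε-transitions
  1 ∪ (0*·1)* : 11 states, 12 ε-transitions
  1·(1 ∪ (1 ∪ 0)*)·(1 ∪ (0*·1)*) : 23 states, 24 ε-transitions
  (1·(1 ∪ (1 ∪ 0)*)·(1 ∪ (0*·1)*))* : 25 states, 28 ε-transitions

25, 28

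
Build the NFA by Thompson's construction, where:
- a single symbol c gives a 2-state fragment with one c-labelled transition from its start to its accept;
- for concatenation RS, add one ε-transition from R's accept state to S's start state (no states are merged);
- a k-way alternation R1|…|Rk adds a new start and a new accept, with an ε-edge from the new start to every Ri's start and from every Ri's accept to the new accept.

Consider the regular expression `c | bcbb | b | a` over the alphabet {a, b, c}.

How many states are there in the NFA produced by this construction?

16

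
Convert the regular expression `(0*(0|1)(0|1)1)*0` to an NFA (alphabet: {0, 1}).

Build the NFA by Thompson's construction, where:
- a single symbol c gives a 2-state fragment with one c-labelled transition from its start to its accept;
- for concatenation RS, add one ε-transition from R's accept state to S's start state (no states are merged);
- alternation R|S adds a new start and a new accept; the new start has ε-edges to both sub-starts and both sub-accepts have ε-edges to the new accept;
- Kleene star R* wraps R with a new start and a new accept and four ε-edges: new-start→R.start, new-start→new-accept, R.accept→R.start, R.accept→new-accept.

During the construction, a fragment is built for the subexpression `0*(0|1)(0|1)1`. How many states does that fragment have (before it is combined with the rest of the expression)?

Fragment for `0*(0|1)(0|1)1`:
Each of the 6 symbol leaves contributes a 2-state fragment.
  0* — 4 states
  0|1 — 6 states
  0|1 — 6 states
  0*(0|1)(0|1)1 — 18 states

18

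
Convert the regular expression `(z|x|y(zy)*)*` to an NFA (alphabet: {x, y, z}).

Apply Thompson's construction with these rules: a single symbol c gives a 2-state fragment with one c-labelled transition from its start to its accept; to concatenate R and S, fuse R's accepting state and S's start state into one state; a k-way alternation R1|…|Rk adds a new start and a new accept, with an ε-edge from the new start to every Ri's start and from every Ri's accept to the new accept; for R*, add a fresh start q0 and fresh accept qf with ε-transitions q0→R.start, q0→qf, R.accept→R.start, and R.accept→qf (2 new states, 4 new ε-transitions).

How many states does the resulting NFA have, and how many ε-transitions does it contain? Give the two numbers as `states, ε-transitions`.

By structural recursion:
Each of the 5 symbol leaves contributes 2 states and 0 ε-transitions.
  zy → 3 states, 0 ε-transitions
  (zy)* → 5 states, 4 ε-transitions
  y(zy)* → 6 states, 4 ε-transitions
  z|x|y(zy)* → 12 states, 10 ε-transitions
  (z|x|y(zy)*)* → 14 states, 14 ε-transitions

14, 14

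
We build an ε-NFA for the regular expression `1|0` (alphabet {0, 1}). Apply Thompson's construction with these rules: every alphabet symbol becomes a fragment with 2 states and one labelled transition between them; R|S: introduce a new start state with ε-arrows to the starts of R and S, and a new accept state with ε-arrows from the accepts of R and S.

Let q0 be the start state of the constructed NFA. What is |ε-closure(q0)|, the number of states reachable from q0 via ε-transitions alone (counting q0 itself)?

Work bottom-up. For each fragment F, track |ε-closure(F.start)| and whether F's accept lies in that closure (i.e. whether F accepts ε). A single-symbol fragment has closure size 1 and does not accept ε.
  1|0 → C = 1 + 1 + 1 = 3 (the new accept is not ε-reachable since no branch accepts ε)

3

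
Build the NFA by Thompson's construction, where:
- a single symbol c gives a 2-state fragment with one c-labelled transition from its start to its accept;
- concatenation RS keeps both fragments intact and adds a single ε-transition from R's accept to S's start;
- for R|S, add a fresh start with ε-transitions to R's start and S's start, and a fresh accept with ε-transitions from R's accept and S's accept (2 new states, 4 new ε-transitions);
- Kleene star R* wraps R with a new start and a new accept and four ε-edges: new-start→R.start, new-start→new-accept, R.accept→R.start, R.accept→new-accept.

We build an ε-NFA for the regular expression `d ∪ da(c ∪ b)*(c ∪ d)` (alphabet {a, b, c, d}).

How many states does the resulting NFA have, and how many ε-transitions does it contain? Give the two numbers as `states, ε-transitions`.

22, 19

Recursing over subexpressions:
Each of the 7 symbol leaves contributes 2 states and 0 ε-transitions.
  c ∪ b → 6 states, 4 ε-transitions
  (c ∪ b)* → 8 states, 8 ε-transitions
  c ∪ d → 6 states, 4 ε-transitions
  da(c ∪ b)*(c ∪ d) → 18 states, 15 ε-transitions
  d ∪ da(c ∪ b)*(c ∪ d) → 22 states, 19 ε-transitions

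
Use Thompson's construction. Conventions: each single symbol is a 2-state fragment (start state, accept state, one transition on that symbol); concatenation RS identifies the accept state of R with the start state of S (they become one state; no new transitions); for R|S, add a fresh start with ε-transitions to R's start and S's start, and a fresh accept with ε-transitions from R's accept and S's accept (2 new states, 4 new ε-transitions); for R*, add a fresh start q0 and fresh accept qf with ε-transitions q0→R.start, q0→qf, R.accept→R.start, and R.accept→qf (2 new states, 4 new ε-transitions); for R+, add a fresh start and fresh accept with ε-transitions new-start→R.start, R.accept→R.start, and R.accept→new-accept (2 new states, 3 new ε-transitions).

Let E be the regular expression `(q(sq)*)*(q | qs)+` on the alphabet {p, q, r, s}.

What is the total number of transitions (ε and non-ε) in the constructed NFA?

21

Bottom-up over the parse tree:
Each of the 6 symbol leaves contributes 1 transition (1 symbol, 0 ε).
  sq = 2 transitions (2 symbol, 0 ε)
  (sq)* = 6 transitions (2 symbol, 4 ε)
  q(sq)* = 7 transitions (3 symbol, 4 ε)
  (q(sq)*)* = 11 transitions (3 symbol, 8 ε)
  qs = 2 transitions (2 symbol, 0 ε)
  q | qs = 7 transitions (3 symbol, 4 ε)
  (q | qs)+ = 10 transitions (3 symbol, 7 ε)
  (q(sq)*)*(q | qs)+ = 21 transitions (6 symbol, 15 ε)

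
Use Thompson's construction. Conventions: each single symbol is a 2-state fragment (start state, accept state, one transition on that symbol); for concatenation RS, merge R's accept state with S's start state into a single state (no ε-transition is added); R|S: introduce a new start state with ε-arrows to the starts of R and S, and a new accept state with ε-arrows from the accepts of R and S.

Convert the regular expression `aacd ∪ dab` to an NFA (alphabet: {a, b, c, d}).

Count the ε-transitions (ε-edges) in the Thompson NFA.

4

Building bottom-up:
Each of the 7 symbol leaves contributes 0 ε-transitions.
  aacd → 0 ε-transitions
  dab → 0 ε-transitions
  aacd ∪ dab → 4 ε-transitions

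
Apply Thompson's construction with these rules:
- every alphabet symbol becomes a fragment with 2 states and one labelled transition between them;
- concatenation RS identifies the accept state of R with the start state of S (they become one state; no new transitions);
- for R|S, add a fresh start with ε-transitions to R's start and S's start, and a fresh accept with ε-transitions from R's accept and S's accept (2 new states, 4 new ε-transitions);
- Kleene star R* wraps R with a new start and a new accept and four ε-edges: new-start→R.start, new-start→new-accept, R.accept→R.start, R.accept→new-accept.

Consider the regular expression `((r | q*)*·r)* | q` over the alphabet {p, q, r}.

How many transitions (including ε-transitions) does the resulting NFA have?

Bottom-up over the parse tree:
Each of the 4 symbol leaves contributes 1 transition (1 symbol, 0 ε).
  q* = 5 transitions (1 symbol, 4 ε)
  r | q* = 10 transitions (2 symbol, 8 ε)
  (r | q*)* = 14 transitions (2 symbol, 12 ε)
  (r | q*)*·r = 15 transitions (3 symbol, 12 ε)
  ((r | q*)*·r)* = 19 transitions (3 symbol, 16 ε)
  ((r | q*)*·r)* | q = 24 transitions (4 symbol, 20 ε)

24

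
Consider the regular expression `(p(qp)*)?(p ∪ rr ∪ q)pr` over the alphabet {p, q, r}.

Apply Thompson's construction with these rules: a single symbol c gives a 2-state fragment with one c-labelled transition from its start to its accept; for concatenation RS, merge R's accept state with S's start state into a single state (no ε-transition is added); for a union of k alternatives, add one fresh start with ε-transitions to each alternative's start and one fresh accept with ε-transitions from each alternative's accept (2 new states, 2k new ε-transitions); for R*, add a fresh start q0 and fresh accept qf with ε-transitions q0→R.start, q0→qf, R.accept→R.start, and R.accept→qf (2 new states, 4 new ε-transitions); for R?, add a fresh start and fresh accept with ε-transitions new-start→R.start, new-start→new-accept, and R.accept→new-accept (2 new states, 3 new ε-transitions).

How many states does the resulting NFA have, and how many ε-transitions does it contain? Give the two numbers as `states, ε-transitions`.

18, 13

Per subexpression:
Each of the 9 symbol leaves contributes 2 states and 0 ε-transitions.
  qp = 3 states, 0 ε-transitions
  (qp)* = 5 states, 4 ε-transitions
  p(qp)* = 6 states, 4 ε-transitions
  (p(qp)*)? = 8 states, 7 ε-transitions
  rr = 3 states, 0 ε-transitions
  p ∪ rr ∪ q = 9 states, 6 ε-transitions
  (p(qp)*)?(p ∪ rr ∪ q)pr = 18 states, 13 ε-transitions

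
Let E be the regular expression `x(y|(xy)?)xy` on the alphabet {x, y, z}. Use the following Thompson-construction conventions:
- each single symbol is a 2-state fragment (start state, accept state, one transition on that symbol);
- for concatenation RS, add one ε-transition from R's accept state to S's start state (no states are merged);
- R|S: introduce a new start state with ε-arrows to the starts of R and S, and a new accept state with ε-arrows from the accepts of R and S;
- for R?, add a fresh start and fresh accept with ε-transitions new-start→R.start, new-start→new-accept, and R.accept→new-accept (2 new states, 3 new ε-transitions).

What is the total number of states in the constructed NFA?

By structural recursion:
Each of the 6 symbol leaves contributes a 2-state fragment.
  xy = 4 states
  (xy)? = 6 states
  y|(xy)? = 10 states
  x(y|(xy)?)xy = 16 states

16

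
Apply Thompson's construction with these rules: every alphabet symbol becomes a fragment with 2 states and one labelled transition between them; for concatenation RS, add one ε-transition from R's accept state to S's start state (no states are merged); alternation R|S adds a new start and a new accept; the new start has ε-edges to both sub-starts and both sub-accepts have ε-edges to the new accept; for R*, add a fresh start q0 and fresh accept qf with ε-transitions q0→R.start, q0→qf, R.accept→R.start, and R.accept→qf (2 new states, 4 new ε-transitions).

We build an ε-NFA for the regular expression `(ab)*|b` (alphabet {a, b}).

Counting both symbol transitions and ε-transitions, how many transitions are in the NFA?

12

Bottom-up over the parse tree:
Each of the 3 symbol leaves contributes 1 transition (1 symbol, 0 ε).
  ab — 3 transitions (2 symbol, 1 ε)
  (ab)* — 7 transitions (2 symbol, 5 ε)
  (ab)*|b — 12 transitions (3 symbol, 9 ε)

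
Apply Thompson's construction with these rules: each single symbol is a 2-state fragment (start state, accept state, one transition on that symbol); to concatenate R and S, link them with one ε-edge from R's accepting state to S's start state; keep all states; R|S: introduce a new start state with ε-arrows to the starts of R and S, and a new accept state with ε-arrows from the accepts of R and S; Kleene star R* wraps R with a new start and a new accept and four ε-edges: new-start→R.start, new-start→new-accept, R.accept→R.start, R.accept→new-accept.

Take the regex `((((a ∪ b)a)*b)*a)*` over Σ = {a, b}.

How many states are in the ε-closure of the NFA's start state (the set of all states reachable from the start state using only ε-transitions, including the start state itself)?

11

Work bottom-up. For each fragment F, track |ε-closure(F.start)| and whether F's accept lies in that closure (i.e. whether F accepts ε). A single-symbol fragment has closure size 1 and does not accept ε.
  a ∪ b → C = 1 + 1 + 1 = 3 (the new accept is not ε-reachable since no branch accepts ε)
  (a ∪ b)a → C equals the left operand's closure size = 3 (its accept is not ε-reachable, so the closure stops there)
  ((a ∪ b)a)* → C = 1 (new start) + 3 (body) + 1 (new accept) = 5
  ((a ∪ b)a)*b → C = 5 + 1 = 6 (closure spills across the concat boundary because the left factor accepts ε)
  (((a ∪ b)a)*b)* → the star's fresh start ε-reaches both the body's start and the fresh accept: C = 2 + 6 = 8
  (((a ∪ b)a)*b)*a → C = 8 + 1 = 9 (closure spills across the concat boundary because the left factor accepts ε)
  ((((a ∪ b)a)*b)*a)* → C = 1 (new start) + 9 (body) + 1 (new accept) = 11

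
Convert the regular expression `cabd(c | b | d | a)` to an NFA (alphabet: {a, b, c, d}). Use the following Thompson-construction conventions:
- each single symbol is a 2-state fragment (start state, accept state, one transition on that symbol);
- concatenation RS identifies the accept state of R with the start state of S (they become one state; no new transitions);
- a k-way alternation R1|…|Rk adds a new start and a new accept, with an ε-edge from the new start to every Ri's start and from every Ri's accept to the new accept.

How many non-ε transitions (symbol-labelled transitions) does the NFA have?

Building bottom-up:
Each of the 8 symbol leaves contributes exactly 1 symbol transition.
  c | b | d | a = 4 symbol transitions
  cabd(c | b | d | a) = 8 symbol transitions

8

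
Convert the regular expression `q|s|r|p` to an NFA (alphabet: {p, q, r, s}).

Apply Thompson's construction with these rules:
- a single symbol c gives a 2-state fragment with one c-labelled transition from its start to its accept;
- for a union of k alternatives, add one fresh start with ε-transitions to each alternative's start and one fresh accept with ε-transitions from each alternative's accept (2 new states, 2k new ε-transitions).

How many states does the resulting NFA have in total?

10

Bottom-up over the parse tree:
Each of the 4 symbol leaves contributes a 2-state fragment.
  q|s|r|p — 10 states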